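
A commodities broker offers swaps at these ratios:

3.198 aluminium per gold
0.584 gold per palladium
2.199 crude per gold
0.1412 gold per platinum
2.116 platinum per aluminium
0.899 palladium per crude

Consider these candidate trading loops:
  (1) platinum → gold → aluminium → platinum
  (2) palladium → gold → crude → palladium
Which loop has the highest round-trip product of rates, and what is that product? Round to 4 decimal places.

(1) 0.1412 × 3.198 × 2.116 = 0.95550
(2) 0.584 × 2.199 × 0.899 = 1.15451
Highest is cycle (2) at 1.1545 (>1, arbitrage).

1.1545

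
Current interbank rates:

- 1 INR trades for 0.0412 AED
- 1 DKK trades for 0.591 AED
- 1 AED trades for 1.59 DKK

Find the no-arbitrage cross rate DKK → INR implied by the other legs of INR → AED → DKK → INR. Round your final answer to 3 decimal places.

Known legs of the cycle: 0.0412 × 1.59 = 0.065508
For no arbitrage the full-cycle product must be 1, so the missing rate is 1 / 0.065508 ≈ 15.26531.

15.265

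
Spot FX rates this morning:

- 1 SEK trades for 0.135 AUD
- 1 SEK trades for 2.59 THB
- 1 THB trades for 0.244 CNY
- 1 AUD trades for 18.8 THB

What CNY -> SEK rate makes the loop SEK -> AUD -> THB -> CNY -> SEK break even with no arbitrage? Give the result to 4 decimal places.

Known legs of the cycle: 0.135 × 18.8 × 0.244 = 0.619272
For no arbitrage the full-cycle product must be 1, so the missing rate is 1 / 0.619272 ≈ 1.614799.

1.6148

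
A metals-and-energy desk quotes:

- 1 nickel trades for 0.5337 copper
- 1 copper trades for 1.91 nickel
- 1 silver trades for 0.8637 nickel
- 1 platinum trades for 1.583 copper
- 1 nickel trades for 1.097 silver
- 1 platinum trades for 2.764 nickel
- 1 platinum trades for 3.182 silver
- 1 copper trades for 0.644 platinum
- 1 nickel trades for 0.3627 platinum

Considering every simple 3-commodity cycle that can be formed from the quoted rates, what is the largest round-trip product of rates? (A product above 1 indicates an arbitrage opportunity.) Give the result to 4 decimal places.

platinum→copper→nickel→platinum: 1.583 × 1.91 × 0.3627 = 1.09663
platinum→silver→nickel→platinum: 3.182 × 0.8637 × 0.3627 = 0.99681
platinum→nickel→copper→platinum: 2.764 × 0.5337 × 0.644 = 0.94999
Maximum is platinum→copper→nickel→platinum at 1.0966; arbitrage exists.

1.0966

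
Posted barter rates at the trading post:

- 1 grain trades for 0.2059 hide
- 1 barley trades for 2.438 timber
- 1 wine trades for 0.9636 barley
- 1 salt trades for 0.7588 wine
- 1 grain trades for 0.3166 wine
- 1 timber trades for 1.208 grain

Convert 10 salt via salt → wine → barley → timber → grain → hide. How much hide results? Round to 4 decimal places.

10 salt × 0.7588 = 7.588 wine
7.588 wine × 0.9636 = 7.3117968 barley
7.3117968 barley × 2.438 = 17.8261605984 timber
17.8261605984 timber × 1.208 = 21.5340020028672 grain
21.5340020028672 grain × 0.2059 = 4.43385101239035648 hide

4.4339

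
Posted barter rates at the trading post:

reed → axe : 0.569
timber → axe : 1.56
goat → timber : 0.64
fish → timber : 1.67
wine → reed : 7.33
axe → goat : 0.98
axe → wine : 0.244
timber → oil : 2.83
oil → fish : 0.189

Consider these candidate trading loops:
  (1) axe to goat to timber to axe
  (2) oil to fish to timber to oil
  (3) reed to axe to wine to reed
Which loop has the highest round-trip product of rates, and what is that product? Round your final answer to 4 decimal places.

1.0177

(1) 0.98 × 0.64 × 1.56 = 0.97843
(2) 0.189 × 1.67 × 2.83 = 0.89323
(3) 0.569 × 0.244 × 7.33 = 1.01767
Highest is cycle (3) at 1.0177 (>1, arbitrage).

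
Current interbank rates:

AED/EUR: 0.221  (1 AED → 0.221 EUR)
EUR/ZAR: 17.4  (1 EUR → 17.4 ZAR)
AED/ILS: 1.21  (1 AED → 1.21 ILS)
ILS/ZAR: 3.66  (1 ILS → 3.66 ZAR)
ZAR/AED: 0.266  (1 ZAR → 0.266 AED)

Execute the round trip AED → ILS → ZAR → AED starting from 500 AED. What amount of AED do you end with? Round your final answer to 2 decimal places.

500 AED × 1.21 = 605 ILS
605 ILS × 3.66 = 2214.3 ZAR
2214.3 ZAR × 0.266 = 589.0038 AED

589.00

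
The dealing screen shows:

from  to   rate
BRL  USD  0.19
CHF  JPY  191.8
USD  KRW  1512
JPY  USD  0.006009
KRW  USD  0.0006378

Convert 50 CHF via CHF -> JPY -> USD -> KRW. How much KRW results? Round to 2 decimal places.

87130.98

50 CHF × 191.8 = 9590 JPY
9590 JPY × 0.006009 = 57.62631 USD
57.62631 USD × 1512 = 87130.98072 KRW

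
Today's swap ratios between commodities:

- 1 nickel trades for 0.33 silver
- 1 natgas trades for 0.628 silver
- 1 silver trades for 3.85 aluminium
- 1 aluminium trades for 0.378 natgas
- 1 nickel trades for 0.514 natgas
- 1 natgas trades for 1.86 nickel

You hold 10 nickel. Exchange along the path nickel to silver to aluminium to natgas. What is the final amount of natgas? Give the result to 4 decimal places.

4.8025

10 nickel × 0.33 = 3.3 silver
3.3 silver × 3.85 = 12.705 aluminium
12.705 aluminium × 0.378 = 4.80249 natgas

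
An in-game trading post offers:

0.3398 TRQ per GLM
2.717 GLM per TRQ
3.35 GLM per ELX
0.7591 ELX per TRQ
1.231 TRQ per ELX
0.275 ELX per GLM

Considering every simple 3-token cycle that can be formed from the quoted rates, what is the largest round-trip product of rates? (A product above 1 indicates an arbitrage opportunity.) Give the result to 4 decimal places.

ELX→TRQ→GLM→ELX: 1.231 × 2.717 × 0.275 = 0.91977
ELX→GLM→TRQ→ELX: 3.35 × 0.3398 × 0.7591 = 0.86411
Maximum is ELX→TRQ→GLM→ELX at 0.9198; no arbitrage — every cycle loses value.

0.9198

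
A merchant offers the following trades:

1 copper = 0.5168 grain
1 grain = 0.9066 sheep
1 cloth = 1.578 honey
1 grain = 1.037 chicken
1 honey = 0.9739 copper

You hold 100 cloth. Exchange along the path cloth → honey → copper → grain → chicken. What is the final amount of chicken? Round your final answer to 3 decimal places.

82.361

100 cloth × 1.578 = 157.8 honey
157.8 honey × 0.9739 = 153.68142 copper
153.68142 copper × 0.5168 = 79.422557856 grain
79.422557856 grain × 1.037 = 82.361192496672 chicken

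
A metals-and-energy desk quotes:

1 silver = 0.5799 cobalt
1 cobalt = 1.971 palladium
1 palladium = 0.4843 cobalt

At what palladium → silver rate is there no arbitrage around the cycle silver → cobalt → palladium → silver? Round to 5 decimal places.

Known legs of the cycle: 0.5799 × 1.971 = 1.1429829
For no arbitrage the full-cycle product must be 1, so the missing rate is 1 / 1.1429829 ≈ 0.8749037.

0.87490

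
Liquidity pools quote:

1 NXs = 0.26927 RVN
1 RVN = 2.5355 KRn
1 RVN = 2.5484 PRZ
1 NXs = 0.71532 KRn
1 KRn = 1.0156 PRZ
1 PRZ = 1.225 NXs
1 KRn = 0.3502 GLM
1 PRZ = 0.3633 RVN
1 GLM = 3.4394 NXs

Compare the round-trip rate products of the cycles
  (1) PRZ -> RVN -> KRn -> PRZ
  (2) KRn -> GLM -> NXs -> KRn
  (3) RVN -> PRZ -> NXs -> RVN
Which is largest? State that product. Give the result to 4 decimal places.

0.9355

(1) 0.3633 × 2.5355 × 1.0156 = 0.93552
(2) 0.3502 × 3.4394 × 0.71532 = 0.86159
(3) 2.5484 × 1.225 × 0.26927 = 0.84060
Highest is cycle (1) at 0.9355 (≤1, no arbitrage).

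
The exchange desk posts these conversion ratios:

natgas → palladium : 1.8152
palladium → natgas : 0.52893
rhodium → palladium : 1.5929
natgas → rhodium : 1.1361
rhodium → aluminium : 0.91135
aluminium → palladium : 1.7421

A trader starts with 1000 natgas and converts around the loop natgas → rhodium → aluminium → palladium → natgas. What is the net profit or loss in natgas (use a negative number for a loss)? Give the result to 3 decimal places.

1000 natgas × 1.1361 = 1136.1 rhodium
1136.1 rhodium × 0.91135 = 1035.384735 aluminium
1035.384735 aluminium × 1.7421 = 1803.7437468435 palladium
1803.7437468435 palladium × 0.52893 = 954.054180017932455 natgas
Net change: 954.054180017932455 − 1000 = -45.945819982067545 natgas

-45.946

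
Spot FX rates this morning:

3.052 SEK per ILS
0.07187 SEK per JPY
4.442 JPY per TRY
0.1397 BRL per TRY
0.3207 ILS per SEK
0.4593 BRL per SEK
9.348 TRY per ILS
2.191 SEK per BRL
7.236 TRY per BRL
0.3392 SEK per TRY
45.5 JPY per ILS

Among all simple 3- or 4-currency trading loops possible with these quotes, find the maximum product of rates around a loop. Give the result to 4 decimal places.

SEK→BRL→TRY→SEK: 0.4593 × 7.236 × 0.3392 = 1.12733
SEK→BRL→TRY→JPY→SEK: 0.4593 × 7.236 × 4.442 × 0.07187 = 1.06101
SEK→ILS→JPY→SEK: 0.3207 × 45.5 × 0.07187 = 1.04872
SEK→ILS→TRY→SEK: 0.3207 × 9.348 × 0.3392 = 1.01689
SEK→ILS→TRY→JPY→SEK: 0.3207 × 9.348 × 4.442 × 0.07187 = 0.95707
SEK→ILS→TRY→BRL→SEK: 0.3207 × 9.348 × 0.1397 × 2.191 = 0.91761
Maximum is SEK→BRL→TRY→SEK at 1.1273; arbitrage exists.

1.1273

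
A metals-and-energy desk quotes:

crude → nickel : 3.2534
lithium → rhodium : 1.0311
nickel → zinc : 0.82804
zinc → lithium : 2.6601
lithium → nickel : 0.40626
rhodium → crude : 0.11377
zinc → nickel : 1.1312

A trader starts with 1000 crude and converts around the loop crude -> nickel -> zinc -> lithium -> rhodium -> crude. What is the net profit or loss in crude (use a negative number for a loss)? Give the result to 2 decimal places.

1000 crude × 3.2534 = 3253.4 nickel
3253.4 nickel × 0.82804 = 2693.945336 zinc
2693.945336 zinc × 2.6601 = 7166.1639882936 lithium
7166.1639882936 lithium × 1.0311 = 7389.03168832953096 rhodium
7389.03168832953096 rhodium × 0.11377 = 840.6501351812507373192 crude
Net change: 840.6501351812507373192 − 1000 = -159.3498648187492626808 crude

-159.35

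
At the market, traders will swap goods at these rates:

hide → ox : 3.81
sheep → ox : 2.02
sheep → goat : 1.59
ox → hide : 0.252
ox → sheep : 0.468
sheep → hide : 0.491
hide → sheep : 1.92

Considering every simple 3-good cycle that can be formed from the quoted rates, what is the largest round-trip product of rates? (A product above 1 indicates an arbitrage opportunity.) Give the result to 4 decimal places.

ox→hide→sheep→ox: 0.252 × 1.92 × 2.02 = 0.97736
ox→sheep→hide→ox: 0.468 × 0.491 × 3.81 = 0.87549
Maximum is ox→hide→sheep→ox at 0.9774; no arbitrage — every cycle loses value.

0.9774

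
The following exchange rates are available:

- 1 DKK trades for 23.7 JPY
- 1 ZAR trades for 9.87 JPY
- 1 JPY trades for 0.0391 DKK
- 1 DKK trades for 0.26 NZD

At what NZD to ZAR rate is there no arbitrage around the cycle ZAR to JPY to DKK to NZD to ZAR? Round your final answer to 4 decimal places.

Known legs of the cycle: 9.87 × 0.0391 × 0.26 = 0.10033842
For no arbitrage the full-cycle product must be 1, so the missing rate is 1 / 0.10033842 ≈ 9.966272.

9.9663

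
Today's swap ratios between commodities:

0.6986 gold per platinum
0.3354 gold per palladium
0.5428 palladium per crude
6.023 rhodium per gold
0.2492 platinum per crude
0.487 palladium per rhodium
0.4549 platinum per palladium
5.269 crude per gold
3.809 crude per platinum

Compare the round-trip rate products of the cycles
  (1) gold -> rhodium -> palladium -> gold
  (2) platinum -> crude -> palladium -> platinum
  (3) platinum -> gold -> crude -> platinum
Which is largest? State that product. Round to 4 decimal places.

(1) 6.023 × 0.487 × 0.3354 = 0.98380
(2) 3.809 × 0.5428 × 0.4549 = 0.94052
(3) 0.6986 × 5.269 × 0.2492 = 0.91729
Highest is cycle (1) at 0.9838 (≤1, no arbitrage).

0.9838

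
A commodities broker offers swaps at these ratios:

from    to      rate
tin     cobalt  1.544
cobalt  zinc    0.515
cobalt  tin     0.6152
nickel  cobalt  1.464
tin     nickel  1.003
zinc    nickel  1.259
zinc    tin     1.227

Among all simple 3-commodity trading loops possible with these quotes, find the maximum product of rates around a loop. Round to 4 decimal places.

zinc→tin→cobalt→zinc: 1.227 × 1.544 × 0.515 = 0.97566
zinc→nickel→cobalt→zinc: 1.259 × 1.464 × 0.515 = 0.94924
cobalt→tin→nickel→cobalt: 0.6152 × 1.003 × 1.464 = 0.90335
Maximum is zinc→tin→cobalt→zinc at 0.9757; no arbitrage — every cycle loses value.

0.9757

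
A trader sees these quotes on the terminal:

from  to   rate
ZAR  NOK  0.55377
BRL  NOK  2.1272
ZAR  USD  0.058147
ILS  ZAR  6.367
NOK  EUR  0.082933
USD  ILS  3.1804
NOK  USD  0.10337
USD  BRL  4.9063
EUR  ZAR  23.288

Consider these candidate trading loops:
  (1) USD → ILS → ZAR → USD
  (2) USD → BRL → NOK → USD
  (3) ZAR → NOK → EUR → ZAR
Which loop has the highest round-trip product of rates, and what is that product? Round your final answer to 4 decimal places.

(1) 3.1804 × 6.367 × 0.058147 = 1.17745
(2) 4.9063 × 2.1272 × 0.10337 = 1.07884
(3) 0.55377 × 0.082933 × 23.288 = 1.06952
Highest is cycle (1) at 1.1775 (>1, arbitrage).

1.1775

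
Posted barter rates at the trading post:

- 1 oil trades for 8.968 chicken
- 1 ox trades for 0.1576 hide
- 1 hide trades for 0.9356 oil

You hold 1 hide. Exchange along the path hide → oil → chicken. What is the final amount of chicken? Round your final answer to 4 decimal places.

8.3905

1 hide × 0.9356 = 0.9356 oil
0.9356 oil × 8.968 = 8.3904608 chicken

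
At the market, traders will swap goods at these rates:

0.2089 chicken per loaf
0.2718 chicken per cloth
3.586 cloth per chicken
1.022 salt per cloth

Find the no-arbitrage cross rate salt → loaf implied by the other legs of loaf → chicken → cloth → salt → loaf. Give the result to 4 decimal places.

Known legs of the cycle: 0.2089 × 3.586 × 1.022 = 0.7655959388
For no arbitrage the full-cycle product must be 1, so the missing rate is 1 / 0.7655959388 ≈ 1.306172.

1.3062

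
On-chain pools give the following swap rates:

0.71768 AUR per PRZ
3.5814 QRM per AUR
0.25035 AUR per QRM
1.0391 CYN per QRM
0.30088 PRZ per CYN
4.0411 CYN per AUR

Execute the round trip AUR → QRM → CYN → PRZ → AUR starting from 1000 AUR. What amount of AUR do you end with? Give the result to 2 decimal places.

803.59

1000 AUR × 3.5814 = 3581.4 QRM
3581.4 QRM × 1.0391 = 3721.43274 CYN
3721.43274 CYN × 0.30088 = 1119.7046828112 PRZ
1119.7046828112 PRZ × 0.71768 = 803.589656759942016 AUR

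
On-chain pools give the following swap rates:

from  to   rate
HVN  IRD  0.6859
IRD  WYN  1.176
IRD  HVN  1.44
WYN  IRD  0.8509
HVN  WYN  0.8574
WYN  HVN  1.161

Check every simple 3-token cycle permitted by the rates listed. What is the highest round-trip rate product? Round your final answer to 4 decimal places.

1.0506

IRD→HVN→WYN→IRD: 1.44 × 0.8574 × 0.8509 = 1.05057
IRD→WYN→HVN→IRD: 1.176 × 1.161 × 0.6859 = 0.93648
Maximum is IRD→HVN→WYN→IRD at 1.0506; arbitrage exists.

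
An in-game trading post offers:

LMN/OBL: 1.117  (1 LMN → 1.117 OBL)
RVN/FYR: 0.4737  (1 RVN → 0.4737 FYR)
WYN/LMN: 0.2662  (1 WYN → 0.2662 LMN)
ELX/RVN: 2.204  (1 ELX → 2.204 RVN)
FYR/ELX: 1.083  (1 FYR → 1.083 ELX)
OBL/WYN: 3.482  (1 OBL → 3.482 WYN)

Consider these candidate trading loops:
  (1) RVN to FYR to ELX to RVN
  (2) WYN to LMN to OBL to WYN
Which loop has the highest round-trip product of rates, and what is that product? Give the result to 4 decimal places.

(1) 0.4737 × 1.083 × 2.204 = 1.13069
(2) 0.2662 × 1.117 × 3.482 = 1.03536
Highest is cycle (1) at 1.1307 (>1, arbitrage).

1.1307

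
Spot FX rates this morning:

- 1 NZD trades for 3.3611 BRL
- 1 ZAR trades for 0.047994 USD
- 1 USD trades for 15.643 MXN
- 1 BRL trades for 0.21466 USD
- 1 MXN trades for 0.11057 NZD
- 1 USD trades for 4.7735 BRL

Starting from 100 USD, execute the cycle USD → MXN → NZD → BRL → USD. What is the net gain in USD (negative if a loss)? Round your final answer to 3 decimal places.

100 USD × 15.643 = 1564.3 MXN
1564.3 MXN × 0.11057 = 172.964651 NZD
172.964651 NZD × 3.3611 = 581.3514884761 BRL
581.3514884761 BRL × 0.21466 = 124.792910516279626 USD
Net change: 124.792910516279626 − 100 = 24.792910516279626 USD

24.793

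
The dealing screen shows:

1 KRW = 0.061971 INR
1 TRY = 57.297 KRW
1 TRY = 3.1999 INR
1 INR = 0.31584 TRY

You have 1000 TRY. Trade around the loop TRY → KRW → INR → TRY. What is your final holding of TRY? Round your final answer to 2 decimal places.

1121.47

1000 TRY × 57.297 = 57297 KRW
57297 KRW × 0.061971 = 3550.752387 INR
3550.752387 INR × 0.31584 = 1121.46963391008 TRY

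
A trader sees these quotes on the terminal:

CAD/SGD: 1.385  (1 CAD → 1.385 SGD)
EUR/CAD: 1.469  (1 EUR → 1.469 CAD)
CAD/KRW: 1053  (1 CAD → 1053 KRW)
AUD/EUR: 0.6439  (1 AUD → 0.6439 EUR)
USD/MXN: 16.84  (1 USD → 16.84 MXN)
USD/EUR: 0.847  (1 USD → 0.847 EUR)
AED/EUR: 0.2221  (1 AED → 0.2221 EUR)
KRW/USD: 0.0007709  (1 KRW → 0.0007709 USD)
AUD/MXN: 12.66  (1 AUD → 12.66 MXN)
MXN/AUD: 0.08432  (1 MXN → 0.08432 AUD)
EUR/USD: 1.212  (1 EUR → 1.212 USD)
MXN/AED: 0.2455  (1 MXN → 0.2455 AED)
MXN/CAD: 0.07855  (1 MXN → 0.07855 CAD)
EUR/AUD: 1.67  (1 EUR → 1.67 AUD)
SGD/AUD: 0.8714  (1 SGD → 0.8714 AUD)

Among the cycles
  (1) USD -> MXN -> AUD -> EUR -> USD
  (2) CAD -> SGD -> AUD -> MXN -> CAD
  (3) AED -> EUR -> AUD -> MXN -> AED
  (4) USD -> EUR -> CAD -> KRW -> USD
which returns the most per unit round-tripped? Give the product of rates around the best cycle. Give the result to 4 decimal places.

(1) 16.84 × 0.08432 × 0.6439 × 1.212 = 1.10814
(2) 1.385 × 0.8714 × 12.66 × 0.07855 = 1.20018
(3) 0.2221 × 1.67 × 12.66 × 0.2455 = 1.15279
(4) 0.847 × 1.469 × 1053 × 0.0007709 = 1.01002
Highest is cycle (2) at 1.2002 (>1, arbitrage).

1.2002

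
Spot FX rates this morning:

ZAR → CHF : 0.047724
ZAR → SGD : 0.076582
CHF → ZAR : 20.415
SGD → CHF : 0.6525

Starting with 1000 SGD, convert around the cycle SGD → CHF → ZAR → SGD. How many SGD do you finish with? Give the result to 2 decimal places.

1000 SGD × 0.6525 = 652.5 CHF
652.5 CHF × 20.415 = 13320.7875 ZAR
13320.7875 ZAR × 0.076582 = 1020.132548325 SGD

1020.13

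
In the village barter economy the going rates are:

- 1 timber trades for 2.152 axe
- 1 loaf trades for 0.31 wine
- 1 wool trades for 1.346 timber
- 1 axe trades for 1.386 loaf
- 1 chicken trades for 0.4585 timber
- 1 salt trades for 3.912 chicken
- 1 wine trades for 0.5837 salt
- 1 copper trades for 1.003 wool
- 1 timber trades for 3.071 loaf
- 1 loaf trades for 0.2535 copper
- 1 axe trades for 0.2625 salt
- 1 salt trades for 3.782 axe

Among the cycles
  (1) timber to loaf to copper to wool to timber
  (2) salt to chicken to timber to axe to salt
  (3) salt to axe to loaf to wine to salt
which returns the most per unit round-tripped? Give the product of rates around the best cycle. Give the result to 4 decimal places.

1.0510

(1) 3.071 × 0.2535 × 1.003 × 1.346 = 1.05100
(2) 3.912 × 0.4585 × 2.152 × 0.2625 = 1.01323
(3) 3.782 × 1.386 × 0.31 × 0.5837 = 0.94850
Highest is cycle (1) at 1.0510 (>1, arbitrage).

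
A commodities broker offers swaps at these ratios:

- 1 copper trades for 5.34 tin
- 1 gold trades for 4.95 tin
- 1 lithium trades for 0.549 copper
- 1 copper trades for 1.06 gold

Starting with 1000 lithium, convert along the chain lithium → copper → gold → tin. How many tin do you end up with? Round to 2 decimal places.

1000 lithium × 0.549 = 549 copper
549 copper × 1.06 = 581.94 gold
581.94 gold × 4.95 = 2880.603 tin

2880.60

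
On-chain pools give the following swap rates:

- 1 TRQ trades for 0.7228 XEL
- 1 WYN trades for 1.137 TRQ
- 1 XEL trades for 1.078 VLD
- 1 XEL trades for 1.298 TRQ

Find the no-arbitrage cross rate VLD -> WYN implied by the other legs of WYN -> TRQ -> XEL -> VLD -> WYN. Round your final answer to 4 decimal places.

1.1288

Known legs of the cycle: 1.137 × 0.7228 × 1.078 = 0.8859258408
For no arbitrage the full-cycle product must be 1, so the missing rate is 1 / 0.8859258408 ≈ 1.128763.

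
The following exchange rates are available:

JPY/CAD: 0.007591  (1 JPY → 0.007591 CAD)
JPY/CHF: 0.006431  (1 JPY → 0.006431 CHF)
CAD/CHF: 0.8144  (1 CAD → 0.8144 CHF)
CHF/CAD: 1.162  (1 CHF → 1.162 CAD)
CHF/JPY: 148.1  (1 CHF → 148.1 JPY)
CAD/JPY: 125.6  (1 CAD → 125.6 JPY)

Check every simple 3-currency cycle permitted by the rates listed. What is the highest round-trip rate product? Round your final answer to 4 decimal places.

CAD→JPY→CHF→CAD: 125.6 × 0.006431 × 1.162 = 0.93859
CAD→CHF→JPY→CAD: 0.8144 × 148.1 × 0.007591 = 0.91557
Maximum is CAD→JPY→CHF→CAD at 0.9386; no arbitrage — every cycle loses value.

0.9386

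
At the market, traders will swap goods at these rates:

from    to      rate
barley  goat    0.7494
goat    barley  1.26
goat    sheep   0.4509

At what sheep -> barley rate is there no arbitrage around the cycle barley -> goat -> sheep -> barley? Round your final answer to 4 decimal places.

2.9594

Known legs of the cycle: 0.7494 × 0.4509 = 0.33790446
For no arbitrage the full-cycle product must be 1, so the missing rate is 1 / 0.33790446 ≈ 2.959416.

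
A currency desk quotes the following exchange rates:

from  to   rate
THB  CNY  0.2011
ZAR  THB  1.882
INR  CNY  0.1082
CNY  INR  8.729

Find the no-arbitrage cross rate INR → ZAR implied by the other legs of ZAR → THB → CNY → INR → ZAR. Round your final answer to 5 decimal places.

0.30269

Known legs of the cycle: 1.882 × 0.2011 × 8.729 = 3.3036663758
For no arbitrage the full-cycle product must be 1, so the missing rate is 1 / 3.3036663758 ≈ 0.3026940.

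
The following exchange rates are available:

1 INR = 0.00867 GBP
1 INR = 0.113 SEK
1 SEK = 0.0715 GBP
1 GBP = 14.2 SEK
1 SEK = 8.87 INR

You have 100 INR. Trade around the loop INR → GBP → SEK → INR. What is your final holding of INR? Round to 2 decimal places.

109.20

100 INR × 0.00867 = 0.867 GBP
0.867 GBP × 14.2 = 12.3114 SEK
12.3114 SEK × 8.87 = 109.202118 INR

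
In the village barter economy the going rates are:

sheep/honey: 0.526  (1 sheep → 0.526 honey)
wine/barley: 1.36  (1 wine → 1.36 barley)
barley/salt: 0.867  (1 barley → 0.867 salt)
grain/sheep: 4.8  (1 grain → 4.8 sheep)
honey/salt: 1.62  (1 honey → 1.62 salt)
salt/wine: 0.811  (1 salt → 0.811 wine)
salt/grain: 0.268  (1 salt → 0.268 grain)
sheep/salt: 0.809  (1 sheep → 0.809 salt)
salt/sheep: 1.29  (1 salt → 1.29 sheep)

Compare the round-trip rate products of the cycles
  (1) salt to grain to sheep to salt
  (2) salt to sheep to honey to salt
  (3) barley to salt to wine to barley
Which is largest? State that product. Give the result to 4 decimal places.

1.0992

(1) 0.268 × 4.8 × 0.809 = 1.04070
(2) 1.29 × 0.526 × 1.62 = 1.09923
(3) 0.867 × 0.811 × 1.36 = 0.95627
Highest is cycle (2) at 1.0992 (>1, arbitrage).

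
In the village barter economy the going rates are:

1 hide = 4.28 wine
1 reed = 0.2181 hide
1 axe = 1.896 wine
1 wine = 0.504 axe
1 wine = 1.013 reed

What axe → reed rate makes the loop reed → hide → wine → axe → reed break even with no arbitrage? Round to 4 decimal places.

Known legs of the cycle: 0.2181 × 4.28 × 0.504 = 0.470467872
For no arbitrage the full-cycle product must be 1, so the missing rate is 1 / 0.470467872 ≈ 2.125544.

2.1255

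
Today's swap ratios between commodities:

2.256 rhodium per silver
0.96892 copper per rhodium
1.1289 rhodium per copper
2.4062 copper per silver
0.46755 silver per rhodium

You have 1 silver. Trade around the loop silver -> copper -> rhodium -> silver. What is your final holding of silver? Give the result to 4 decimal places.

1 silver × 2.4062 = 2.4062 copper
2.4062 copper × 1.1289 = 2.71635918 rhodium
2.71635918 rhodium × 0.46755 = 1.270033734609 silver

1.2700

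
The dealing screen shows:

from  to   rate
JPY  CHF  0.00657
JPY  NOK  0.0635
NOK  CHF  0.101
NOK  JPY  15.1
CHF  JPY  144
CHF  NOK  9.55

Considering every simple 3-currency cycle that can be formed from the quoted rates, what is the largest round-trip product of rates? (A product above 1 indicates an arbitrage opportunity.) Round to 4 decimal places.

NOK→JPY→CHF→NOK: 15.1 × 0.00657 × 9.55 = 0.94743
NOK→CHF→JPY→NOK: 0.101 × 144 × 0.0635 = 0.92354
Maximum is NOK→JPY→CHF→NOK at 0.9474; no arbitrage — every cycle loses value.

0.9474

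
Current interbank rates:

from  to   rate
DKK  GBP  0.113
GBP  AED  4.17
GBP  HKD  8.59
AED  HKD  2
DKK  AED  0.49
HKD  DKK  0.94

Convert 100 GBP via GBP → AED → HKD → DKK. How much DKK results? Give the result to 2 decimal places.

100 GBP × 4.17 = 417 AED
417 AED × 2 = 834 HKD
834 HKD × 0.94 = 783.96 DKK

783.96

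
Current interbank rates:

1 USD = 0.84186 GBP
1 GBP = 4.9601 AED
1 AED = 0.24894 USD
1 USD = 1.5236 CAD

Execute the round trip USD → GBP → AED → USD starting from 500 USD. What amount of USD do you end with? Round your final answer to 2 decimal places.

519.75

500 USD × 0.84186 = 420.93 GBP
420.93 GBP × 4.9601 = 2087.854893 AED
2087.854893 AED × 0.24894 = 519.75059706342 USD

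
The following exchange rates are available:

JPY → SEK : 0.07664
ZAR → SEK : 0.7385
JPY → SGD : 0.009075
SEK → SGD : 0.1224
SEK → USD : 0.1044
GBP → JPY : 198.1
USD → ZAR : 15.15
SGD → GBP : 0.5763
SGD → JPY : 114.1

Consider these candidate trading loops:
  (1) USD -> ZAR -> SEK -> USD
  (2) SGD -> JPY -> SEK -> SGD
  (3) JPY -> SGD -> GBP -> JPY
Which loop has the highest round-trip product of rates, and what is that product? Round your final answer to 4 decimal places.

1.1681

(1) 15.15 × 0.7385 × 0.1044 = 1.16806
(2) 114.1 × 0.07664 × 0.1224 = 1.07034
(3) 0.009075 × 0.5763 × 198.1 = 1.03605
Highest is cycle (1) at 1.1681 (>1, arbitrage).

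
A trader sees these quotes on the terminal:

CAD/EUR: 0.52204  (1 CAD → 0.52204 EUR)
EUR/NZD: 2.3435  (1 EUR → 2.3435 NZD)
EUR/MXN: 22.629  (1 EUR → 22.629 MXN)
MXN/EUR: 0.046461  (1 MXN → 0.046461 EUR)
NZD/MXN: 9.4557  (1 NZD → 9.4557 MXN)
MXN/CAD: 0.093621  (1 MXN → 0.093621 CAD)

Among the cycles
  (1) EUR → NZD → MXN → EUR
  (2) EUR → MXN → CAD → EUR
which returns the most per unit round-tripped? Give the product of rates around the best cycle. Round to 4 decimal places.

1.1060

(1) 2.3435 × 9.4557 × 0.046461 = 1.02955
(2) 22.629 × 0.093621 × 0.52204 = 1.10597
Highest is cycle (2) at 1.1060 (>1, arbitrage).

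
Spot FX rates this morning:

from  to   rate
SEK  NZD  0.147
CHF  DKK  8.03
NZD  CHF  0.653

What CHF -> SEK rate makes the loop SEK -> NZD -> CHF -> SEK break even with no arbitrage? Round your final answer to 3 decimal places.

Known legs of the cycle: 0.147 × 0.653 = 0.095991
For no arbitrage the full-cycle product must be 1, so the missing rate is 1 / 0.095991 ≈ 10.41764.

10.418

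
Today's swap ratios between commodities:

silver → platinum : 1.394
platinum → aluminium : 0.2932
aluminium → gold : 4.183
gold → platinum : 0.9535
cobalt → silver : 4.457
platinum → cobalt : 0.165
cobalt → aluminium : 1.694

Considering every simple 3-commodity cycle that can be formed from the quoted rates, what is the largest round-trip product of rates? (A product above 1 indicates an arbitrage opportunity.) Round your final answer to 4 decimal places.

platinum→aluminium→gold→platinum: 0.2932 × 4.183 × 0.9535 = 1.16943
platinum→cobalt→silver→platinum: 0.165 × 4.457 × 1.394 = 1.02515
Maximum is platinum→aluminium→gold→platinum at 1.1694; arbitrage exists.

1.1694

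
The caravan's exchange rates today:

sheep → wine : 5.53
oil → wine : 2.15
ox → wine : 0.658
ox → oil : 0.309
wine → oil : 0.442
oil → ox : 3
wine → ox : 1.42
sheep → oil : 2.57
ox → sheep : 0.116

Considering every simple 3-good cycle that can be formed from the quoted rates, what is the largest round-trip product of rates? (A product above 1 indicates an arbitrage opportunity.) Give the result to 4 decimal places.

0.9434

wine→ox→oil→wine: 1.42 × 0.309 × 2.15 = 0.94338
sheep→wine→ox→sheep: 5.53 × 1.42 × 0.116 = 0.91090
sheep→oil→ox→sheep: 2.57 × 3 × 0.116 = 0.89436
wine→oil→ox→wine: 0.442 × 3 × 0.658 = 0.87251
Maximum is wine→ox→oil→wine at 0.9434; no arbitrage — every cycle loses value.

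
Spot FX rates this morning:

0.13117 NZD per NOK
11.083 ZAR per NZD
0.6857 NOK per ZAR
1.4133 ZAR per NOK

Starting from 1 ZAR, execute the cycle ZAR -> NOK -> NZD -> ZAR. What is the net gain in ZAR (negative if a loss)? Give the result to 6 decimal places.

-0.003159

1 ZAR × 0.6857 = 0.6857 NOK
0.6857 NOK × 0.13117 = 0.089943269 NZD
0.089943269 NZD × 11.083 = 0.996841250327 ZAR
Net change: 0.996841250327 − 1 = -0.003158749673 ZAR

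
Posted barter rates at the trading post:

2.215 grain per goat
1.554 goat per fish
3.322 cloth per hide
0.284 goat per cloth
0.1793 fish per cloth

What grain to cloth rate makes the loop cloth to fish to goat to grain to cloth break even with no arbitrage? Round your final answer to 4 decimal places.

Known legs of the cycle: 0.1793 × 1.554 × 2.215 = 0.617170323
For no arbitrage the full-cycle product must be 1, so the missing rate is 1 / 0.617170323 ≈ 1.620298.

1.6203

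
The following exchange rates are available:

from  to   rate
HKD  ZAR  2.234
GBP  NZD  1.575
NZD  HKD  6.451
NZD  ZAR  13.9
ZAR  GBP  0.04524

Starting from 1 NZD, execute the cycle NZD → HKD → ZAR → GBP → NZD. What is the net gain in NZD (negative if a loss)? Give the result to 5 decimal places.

1 NZD × 6.451 = 6.451 HKD
6.451 HKD × 2.234 = 14.411534 ZAR
14.411534 ZAR × 0.04524 = 0.65197779816 GBP
0.65197779816 GBP × 1.575 = 1.026865032102 NZD
Net change: 1.026865032102 − 1 = 0.026865032102 NZD

0.02687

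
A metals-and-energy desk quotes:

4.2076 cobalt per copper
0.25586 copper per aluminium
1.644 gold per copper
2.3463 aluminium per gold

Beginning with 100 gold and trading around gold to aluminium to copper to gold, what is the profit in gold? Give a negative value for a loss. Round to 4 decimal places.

100 gold × 2.3463 = 234.63 aluminium
234.63 aluminium × 0.25586 = 60.0324318 copper
60.0324318 copper × 1.644 = 98.6933178792 gold
Net change: 98.6933178792 − 100 = -1.3066821208 gold

-1.3067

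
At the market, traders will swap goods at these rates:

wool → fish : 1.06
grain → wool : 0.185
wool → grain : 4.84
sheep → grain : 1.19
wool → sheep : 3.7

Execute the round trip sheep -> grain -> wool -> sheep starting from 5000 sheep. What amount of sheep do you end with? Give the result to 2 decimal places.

4072.78

5000 sheep × 1.19 = 5950 grain
5950 grain × 0.185 = 1100.75 wool
1100.75 wool × 3.7 = 4072.775 sheep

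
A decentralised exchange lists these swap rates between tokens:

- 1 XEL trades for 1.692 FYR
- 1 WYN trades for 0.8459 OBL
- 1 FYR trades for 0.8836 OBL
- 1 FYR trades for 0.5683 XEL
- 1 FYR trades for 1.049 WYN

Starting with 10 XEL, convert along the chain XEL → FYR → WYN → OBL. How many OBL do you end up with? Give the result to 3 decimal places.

10 XEL × 1.692 = 16.92 FYR
16.92 FYR × 1.049 = 17.74908 WYN
17.74908 WYN × 0.8459 = 15.013946772 OBL

15.014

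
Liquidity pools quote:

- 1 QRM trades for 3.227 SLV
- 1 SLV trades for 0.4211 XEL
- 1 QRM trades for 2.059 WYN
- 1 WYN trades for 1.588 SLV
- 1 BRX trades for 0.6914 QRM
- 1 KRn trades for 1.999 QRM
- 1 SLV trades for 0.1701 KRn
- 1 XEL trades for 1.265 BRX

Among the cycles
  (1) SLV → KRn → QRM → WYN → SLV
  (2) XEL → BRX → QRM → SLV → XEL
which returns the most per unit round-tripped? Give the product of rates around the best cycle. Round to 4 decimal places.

1.1885

(1) 0.1701 × 1.999 × 2.059 × 1.588 = 1.11179
(2) 1.265 × 0.6914 × 3.227 × 0.4211 = 1.18851
Highest is cycle (2) at 1.1885 (>1, arbitrage).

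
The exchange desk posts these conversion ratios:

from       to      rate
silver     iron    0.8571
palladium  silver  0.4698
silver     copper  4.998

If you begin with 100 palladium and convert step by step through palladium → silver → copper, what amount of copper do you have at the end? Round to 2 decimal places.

100 palladium × 0.4698 = 46.98 silver
46.98 silver × 4.998 = 234.80604 copper

234.81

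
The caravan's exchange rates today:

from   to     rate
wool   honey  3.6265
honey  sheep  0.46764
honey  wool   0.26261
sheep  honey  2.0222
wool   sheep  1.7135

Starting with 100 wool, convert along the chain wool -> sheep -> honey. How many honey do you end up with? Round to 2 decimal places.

346.50

100 wool × 1.7135 = 171.35 sheep
171.35 sheep × 2.0222 = 346.50397 honey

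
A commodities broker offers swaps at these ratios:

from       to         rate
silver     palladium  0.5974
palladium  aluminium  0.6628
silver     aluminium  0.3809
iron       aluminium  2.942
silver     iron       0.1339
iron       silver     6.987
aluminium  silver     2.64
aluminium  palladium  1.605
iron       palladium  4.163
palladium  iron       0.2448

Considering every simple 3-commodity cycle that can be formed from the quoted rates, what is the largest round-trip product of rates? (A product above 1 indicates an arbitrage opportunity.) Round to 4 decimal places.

aluminium→palladium→iron→aluminium: 1.605 × 0.2448 × 2.942 = 1.15592
aluminium→silver→palladium→aluminium: 2.64 × 0.5974 × 0.6628 = 1.04533
aluminium→silver→iron→aluminium: 2.64 × 0.1339 × 2.942 = 1.03999
palladium→iron→silver→palladium: 0.2448 × 6.987 × 0.5974 = 1.02180
Maximum is aluminium→palladium→iron→aluminium at 1.1559; arbitrage exists.

1.1559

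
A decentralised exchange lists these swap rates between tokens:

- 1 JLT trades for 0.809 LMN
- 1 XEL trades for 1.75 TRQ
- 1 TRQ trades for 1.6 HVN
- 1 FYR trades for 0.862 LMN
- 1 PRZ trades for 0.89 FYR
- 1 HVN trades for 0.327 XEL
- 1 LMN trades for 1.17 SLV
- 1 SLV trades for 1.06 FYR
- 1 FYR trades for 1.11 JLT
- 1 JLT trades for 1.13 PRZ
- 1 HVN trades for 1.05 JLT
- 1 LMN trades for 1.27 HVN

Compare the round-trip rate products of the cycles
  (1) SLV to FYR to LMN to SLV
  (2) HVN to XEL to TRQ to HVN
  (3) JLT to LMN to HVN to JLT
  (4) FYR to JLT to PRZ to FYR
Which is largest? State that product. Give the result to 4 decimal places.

(1) 1.06 × 0.862 × 1.17 = 1.06905
(2) 0.327 × 1.75 × 1.6 = 0.91560
(3) 0.809 × 1.27 × 1.05 = 1.07880
(4) 1.11 × 1.13 × 0.89 = 1.11633
Highest is cycle (4) at 1.1163 (>1, arbitrage).

1.1163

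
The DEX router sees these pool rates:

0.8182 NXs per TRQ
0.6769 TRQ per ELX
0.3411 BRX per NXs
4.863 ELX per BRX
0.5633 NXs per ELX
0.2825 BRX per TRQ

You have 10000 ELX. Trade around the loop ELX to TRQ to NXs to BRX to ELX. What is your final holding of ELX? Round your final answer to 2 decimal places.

10000 ELX × 0.6769 = 6769 TRQ
6769 TRQ × 0.8182 = 5538.3958 NXs
5538.3958 NXs × 0.3411 = 1889.14680738 BRX
1889.14680738 BRX × 4.863 = 9186.92092428894 ELX

9186.92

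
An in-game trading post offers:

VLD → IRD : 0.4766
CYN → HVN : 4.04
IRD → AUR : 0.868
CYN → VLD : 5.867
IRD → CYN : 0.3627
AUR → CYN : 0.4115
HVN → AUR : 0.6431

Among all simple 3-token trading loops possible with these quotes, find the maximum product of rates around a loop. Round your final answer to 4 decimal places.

1.0691

AUR→CYN→HVN→AUR: 0.4115 × 4.04 × 0.6431 = 1.06913
IRD→CYN→VLD→IRD: 0.3627 × 5.867 × 0.4766 = 1.01419
Maximum is AUR→CYN→HVN→AUR at 1.0691; arbitrage exists.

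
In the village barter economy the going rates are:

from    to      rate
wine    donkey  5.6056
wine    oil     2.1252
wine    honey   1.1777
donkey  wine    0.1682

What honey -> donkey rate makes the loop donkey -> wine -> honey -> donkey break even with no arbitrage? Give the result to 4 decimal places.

Known legs of the cycle: 0.1682 × 1.1777 = 0.19808914
For no arbitrage the full-cycle product must be 1, so the missing rate is 1 / 0.19808914 ≈ 5.048232.

5.0482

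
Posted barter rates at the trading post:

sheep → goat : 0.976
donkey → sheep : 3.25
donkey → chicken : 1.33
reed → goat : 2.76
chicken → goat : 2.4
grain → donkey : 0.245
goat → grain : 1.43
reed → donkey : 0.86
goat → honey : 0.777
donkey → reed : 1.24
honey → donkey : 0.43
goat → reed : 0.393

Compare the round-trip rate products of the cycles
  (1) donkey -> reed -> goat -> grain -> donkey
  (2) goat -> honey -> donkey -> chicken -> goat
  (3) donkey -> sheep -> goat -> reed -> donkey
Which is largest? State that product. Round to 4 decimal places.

1.1990

(1) 1.24 × 2.76 × 1.43 × 0.245 = 1.19904
(2) 0.777 × 0.43 × 1.33 × 2.4 = 1.06648
(3) 3.25 × 0.976 × 0.393 × 0.86 = 1.07207
Highest is cycle (1) at 1.1990 (>1, arbitrage).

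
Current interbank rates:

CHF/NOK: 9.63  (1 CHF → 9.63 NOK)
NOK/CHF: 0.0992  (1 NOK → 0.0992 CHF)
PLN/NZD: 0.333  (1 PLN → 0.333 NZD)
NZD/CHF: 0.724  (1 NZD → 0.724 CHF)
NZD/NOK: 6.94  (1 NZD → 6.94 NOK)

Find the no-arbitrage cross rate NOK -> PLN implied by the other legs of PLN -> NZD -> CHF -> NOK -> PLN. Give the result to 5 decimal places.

Known legs of the cycle: 0.333 × 0.724 × 9.63 = 2.32171596
For no arbitrage the full-cycle product must be 1, so the missing rate is 1 / 2.32171596 ≈ 0.4307159.

0.43072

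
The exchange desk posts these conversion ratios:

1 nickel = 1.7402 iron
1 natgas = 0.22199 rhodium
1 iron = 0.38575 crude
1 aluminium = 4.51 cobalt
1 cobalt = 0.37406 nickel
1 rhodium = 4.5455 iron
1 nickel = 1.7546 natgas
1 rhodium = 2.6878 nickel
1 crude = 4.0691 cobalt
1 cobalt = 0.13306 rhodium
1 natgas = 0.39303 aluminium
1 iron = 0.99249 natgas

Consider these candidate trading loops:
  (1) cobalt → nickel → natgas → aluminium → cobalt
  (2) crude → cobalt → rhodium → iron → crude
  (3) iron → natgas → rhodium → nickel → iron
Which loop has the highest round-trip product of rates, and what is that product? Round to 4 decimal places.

(1) 0.37406 × 1.7546 × 0.39303 × 4.51 = 1.16338
(2) 4.0691 × 0.13306 × 4.5455 × 0.38575 = 0.94937
(3) 0.99249 × 0.22199 × 2.6878 × 1.7402 = 1.03052
Highest is cycle (1) at 1.1634 (>1, arbitrage).

1.1634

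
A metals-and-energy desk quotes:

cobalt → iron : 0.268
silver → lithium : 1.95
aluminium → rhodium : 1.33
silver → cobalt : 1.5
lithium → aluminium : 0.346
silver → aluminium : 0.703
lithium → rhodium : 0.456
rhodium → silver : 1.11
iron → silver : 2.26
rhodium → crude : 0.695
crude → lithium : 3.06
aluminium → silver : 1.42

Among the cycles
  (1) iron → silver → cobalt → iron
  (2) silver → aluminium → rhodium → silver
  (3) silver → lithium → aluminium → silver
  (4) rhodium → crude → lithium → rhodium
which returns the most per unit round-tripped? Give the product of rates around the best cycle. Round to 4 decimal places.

1.0378

(1) 2.26 × 1.5 × 0.268 = 0.90852
(2) 0.703 × 1.33 × 1.11 = 1.03784
(3) 1.95 × 0.346 × 1.42 = 0.95807
(4) 0.695 × 3.06 × 0.456 = 0.96978
Highest is cycle (2) at 1.0378 (>1, arbitrage).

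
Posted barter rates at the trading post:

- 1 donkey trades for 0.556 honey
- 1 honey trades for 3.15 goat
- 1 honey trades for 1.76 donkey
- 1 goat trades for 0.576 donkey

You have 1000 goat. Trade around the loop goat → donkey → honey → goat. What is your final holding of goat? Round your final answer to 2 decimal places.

1008.81

1000 goat × 0.576 = 576 donkey
576 donkey × 0.556 = 320.256 honey
320.256 honey × 3.15 = 1008.8064 goat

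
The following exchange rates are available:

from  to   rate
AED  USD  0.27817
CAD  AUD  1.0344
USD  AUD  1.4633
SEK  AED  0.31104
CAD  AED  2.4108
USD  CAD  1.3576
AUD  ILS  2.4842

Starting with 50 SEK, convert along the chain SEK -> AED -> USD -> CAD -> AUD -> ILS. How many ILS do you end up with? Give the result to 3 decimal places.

15.092

50 SEK × 0.31104 = 15.552 AED
15.552 AED × 0.27817 = 4.32609984 USD
4.32609984 USD × 1.3576 = 5.873113142784 CAD
5.873113142784 CAD × 1.0344 = 6.0751482348957696 AUD
6.0751482348957696 AUD × 2.4842 = 15.09188324512807084032 ILS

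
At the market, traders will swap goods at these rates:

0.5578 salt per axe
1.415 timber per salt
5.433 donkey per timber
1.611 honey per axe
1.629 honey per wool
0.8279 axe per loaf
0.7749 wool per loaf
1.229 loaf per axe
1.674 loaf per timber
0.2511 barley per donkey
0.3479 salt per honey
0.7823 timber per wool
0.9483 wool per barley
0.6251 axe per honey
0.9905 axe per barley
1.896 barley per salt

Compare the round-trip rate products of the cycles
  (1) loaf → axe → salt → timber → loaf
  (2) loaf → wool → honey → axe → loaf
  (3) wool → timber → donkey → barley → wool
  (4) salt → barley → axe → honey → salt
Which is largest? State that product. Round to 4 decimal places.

(1) 0.8279 × 0.5578 × 1.415 × 1.674 = 1.09388
(2) 0.7749 × 1.629 × 0.6251 × 1.229 = 0.96977
(3) 0.7823 × 5.433 × 0.2511 × 0.9483 = 1.01206
(4) 1.896 × 0.9905 × 1.611 × 0.3479 = 1.05255
Highest is cycle (1) at 1.0939 (>1, arbitrage).

1.0939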